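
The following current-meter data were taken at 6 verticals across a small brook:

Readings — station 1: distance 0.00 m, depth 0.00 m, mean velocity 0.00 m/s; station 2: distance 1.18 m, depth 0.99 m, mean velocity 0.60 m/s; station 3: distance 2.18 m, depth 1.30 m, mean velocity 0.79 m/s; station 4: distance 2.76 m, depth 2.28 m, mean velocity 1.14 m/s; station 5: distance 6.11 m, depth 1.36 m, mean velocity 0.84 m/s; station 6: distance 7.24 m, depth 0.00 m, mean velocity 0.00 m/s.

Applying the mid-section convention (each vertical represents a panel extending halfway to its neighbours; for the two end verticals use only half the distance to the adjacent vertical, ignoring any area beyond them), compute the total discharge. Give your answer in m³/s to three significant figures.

w_2 = (2.18 − 0.00)/2 = 1.09 m; q_2 = 0.60 × 0.99 × 1.09 = 0.6475 m³/s
w_3 = (2.76 − 1.18)/2 = 0.79 m; q_3 = 0.79 × 1.30 × 0.79 = 0.8113 m³/s
w_4 = (6.11 − 2.18)/2 = 1.965 m; q_4 = 1.14 × 2.28 × 1.965 = 5.107 m³/s
w_5 = (7.24 − 2.76)/2 = 2.24 m; q_5 = 0.84 × 1.36 × 2.24 = 2.559 m³/s
Stations 1, 6 contribute zero (depth or velocity is 0).
Q = Σ qᵢ = 9.125 m³/s

9.13 m³/s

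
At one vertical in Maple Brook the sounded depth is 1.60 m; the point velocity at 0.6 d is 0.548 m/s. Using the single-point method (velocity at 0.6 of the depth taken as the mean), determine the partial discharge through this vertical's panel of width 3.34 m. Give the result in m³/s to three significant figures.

2.93 m³/s

v̄ = v₀.₆ = 0.548 m/s
q = v̄ × d × w = 0.5480 × 1.60 × 3.34 = 2.929 m³/s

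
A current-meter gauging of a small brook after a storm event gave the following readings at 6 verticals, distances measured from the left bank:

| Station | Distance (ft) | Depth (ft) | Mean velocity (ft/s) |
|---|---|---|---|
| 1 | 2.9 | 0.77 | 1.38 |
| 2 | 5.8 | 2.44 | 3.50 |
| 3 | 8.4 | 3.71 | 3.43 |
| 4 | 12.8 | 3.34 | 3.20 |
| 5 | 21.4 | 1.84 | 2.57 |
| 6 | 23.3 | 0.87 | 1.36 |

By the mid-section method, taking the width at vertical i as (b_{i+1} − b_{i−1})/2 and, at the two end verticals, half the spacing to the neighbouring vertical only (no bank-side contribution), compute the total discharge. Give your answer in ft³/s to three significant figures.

165 ft³/s

w_1 = (5.8 − 2.9)/2 = 1.45 ft; q_1 = 1.38 × 0.77 × 1.45 = 1.541 ft³/s
w_2 = (8.4 − 2.9)/2 = 2.75 ft; q_2 = 3.50 × 2.44 × 2.75 = 23.49 ft³/s
w_3 = (12.8 − 5.8)/2 = 3.5 ft; q_3 = 3.43 × 3.71 × 3.5 = 44.54 ft³/s
w_4 = (21.4 − 8.4)/2 = 6.5 ft; q_4 = 3.20 × 3.34 × 6.5 = 69.47 ft³/s
w_5 = (23.3 − 12.8)/2 = 5.25 ft; q_5 = 2.57 × 1.84 × 5.25 = 24.83 ft³/s
w_6 = (23.3 − 21.4)/2 = 0.95 ft; q_6 = 1.36 × 0.87 × 0.95 = 1.124 ft³/s
Q = Σ qᵢ = 165.0 ft³/s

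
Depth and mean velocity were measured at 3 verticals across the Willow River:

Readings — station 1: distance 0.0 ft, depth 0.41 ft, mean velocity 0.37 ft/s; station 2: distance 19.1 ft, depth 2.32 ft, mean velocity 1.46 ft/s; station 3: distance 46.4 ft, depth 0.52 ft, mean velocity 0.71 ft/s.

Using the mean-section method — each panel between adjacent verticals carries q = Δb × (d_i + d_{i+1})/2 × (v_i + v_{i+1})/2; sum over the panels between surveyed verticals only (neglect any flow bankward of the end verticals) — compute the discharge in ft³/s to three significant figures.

Panel 1-2: Δb = 19.1 ft, d̄ = (0.41+2.32)/2 = 1.365, v̄ = (0.37+1.46)/2 = 0.915 → q = 19.1×1.365×0.915 = 23.86 ft³/s
Panel 2-3: Δb = 27.3 ft, d̄ = (2.32+0.52)/2 = 1.42, v̄ = (1.46+0.71)/2 = 1.085 → q = 27.3×1.42×1.085 = 42.06 ft³/s
Q = Σ q = 65.92 ft³/s

65.9 ft³/s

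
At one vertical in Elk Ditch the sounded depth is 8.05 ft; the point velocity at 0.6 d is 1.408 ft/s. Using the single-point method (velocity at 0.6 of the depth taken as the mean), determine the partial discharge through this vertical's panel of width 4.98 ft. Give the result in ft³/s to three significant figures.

56.4 ft³/s

v̄ = v₀.₆ = 1.408 ft/s
q = v̄ × d × w = 1.408 × 8.05 × 4.98 = 56.45 ft³/s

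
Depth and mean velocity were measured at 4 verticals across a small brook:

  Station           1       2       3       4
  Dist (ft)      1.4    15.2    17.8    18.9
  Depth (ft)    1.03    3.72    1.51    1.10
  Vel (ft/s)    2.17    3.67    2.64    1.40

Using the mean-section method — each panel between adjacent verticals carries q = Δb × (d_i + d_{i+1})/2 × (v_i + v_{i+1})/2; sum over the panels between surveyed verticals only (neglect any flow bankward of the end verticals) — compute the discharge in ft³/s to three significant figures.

120 ft³/s

Panel 1-2: Δb = 13.8 ft, d̄ = (1.03+3.72)/2 = 2.375, v̄ = (2.17+3.67)/2 = 2.92 → q = 13.8×2.375×2.92 = 95.70 ft³/s
Panel 2-3: Δb = 2.6 ft, d̄ = (3.72+1.51)/2 = 2.615, v̄ = (3.67+2.64)/2 = 3.155 → q = 2.6×2.615×3.155 = 21.45 ft³/s
Panel 3-4: Δb = 1.1 ft, d̄ = (1.51+1.10)/2 = 1.305, v̄ = (2.64+1.40)/2 = 2.02 → q = 1.1×1.305×2.02 = 2.900 ft³/s
Q = Σ q = 120.1 ft³/s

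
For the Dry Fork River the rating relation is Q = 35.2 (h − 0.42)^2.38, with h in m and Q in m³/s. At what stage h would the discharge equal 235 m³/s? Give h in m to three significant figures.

h − h₀ = (Q/C)^(1/b) = (235/35.2)^(1/2.38) = 2.220 m
h = 0.42 + 2.220 = 2.640 m

2.64 m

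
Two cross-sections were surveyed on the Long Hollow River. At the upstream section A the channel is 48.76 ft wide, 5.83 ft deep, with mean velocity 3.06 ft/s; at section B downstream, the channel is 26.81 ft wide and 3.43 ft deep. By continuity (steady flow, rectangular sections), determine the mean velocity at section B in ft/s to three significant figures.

9.46 ft/s

Q = A₁V₁ = (48.76×5.83) × 3.06 = 869.9 ft³/s
A₂ = 26.81 × 3.43 = 91.96 ft²
V₂ = Q/A₂ = 869.9/91.96 = 9.459 ft/s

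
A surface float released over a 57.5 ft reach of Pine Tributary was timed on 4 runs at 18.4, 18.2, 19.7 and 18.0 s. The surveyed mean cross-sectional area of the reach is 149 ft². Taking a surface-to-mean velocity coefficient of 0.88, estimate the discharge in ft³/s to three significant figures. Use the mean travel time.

406 ft³/s

t̄ = (18.4 + 18.2 + 19.7 + 18.0) / 4 = 18.575 s
v_surface = L / t̄ = 57.5 / 18.575 = 3.096 ft/s
v_mean = 0.88 × 3.096 = 2.724 ft/s
Q = A × v_mean = 149 × 2.724 = 405.9 ft³/s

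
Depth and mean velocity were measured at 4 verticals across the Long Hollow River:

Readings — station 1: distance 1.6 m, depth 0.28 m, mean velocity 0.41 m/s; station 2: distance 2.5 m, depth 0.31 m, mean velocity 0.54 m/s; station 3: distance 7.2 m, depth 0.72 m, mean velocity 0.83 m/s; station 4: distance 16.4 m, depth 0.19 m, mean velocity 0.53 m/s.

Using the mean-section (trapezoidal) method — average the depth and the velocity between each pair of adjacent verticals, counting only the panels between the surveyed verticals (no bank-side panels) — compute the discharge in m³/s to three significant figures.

4.63 m³/s

Panel 1-2: Δb = 0.9 m, d̄ = (0.28+0.31)/2 = 0.295, v̄ = (0.41+0.54)/2 = 0.475 → q = 0.9×0.295×0.475 = 0.1261 m³/s
Panel 2-3: Δb = 4.7 m, d̄ = (0.31+0.72)/2 = 0.515, v̄ = (0.54+0.83)/2 = 0.685 → q = 4.7×0.515×0.685 = 1.658 m³/s
Panel 3-4: Δb = 9.2 m, d̄ = (0.72+0.19)/2 = 0.455, v̄ = (0.83+0.53)/2 = 0.68 → q = 9.2×0.455×0.68 = 2.846 m³/s
Q = Σ q = 4.631 m³/s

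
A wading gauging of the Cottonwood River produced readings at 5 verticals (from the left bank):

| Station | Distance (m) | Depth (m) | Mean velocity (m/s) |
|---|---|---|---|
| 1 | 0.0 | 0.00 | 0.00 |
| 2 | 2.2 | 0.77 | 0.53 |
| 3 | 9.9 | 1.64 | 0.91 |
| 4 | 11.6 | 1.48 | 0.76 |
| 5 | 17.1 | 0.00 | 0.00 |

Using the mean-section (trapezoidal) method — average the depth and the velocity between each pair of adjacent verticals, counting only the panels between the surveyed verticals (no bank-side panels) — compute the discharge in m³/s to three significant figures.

10.7 m³/s

Panel 1-2: Δb = 2.2 m, d̄ = (0.00+0.77)/2 = 0.385, v̄ = (0.00+0.53)/2 = 0.265 → q = 2.2×0.385×0.265 = 0.2245 m³/s
Panel 2-3: Δb = 7.7 m, d̄ = (0.77+1.64)/2 = 1.205, v̄ = (0.53+0.91)/2 = 0.72 → q = 7.7×1.205×0.72 = 6.681 m³/s
Panel 3-4: Δb = 1.7 m, d̄ = (1.64+1.48)/2 = 1.56, v̄ = (0.91+0.76)/2 = 0.835 → q = 1.7×1.56×0.835 = 2.214 m³/s
Panel 4-5: Δb = 5.5 m, d̄ = (1.48+0.00)/2 = 0.74, v̄ = (0.76+0.00)/2 = 0.38 → q = 5.5×0.74×0.38 = 1.547 m³/s
Q = Σ q = 10.67 m³/s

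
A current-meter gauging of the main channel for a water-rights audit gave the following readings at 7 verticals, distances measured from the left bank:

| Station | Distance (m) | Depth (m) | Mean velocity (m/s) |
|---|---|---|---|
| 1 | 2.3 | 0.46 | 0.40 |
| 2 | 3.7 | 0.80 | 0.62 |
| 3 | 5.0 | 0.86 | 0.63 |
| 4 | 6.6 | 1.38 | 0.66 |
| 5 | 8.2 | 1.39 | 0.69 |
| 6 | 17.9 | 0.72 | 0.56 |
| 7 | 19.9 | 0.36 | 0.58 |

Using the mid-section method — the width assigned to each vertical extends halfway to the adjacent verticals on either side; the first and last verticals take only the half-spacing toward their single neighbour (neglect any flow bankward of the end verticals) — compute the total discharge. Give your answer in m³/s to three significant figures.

w_1 = (3.7 − 2.3)/2 = 0.7 m; q_1 = 0.40 × 0.46 × 0.7 = 0.1288 m³/s
w_2 = (5.0 − 2.3)/2 = 1.35 m; q_2 = 0.62 × 0.80 × 1.35 = 0.6696 m³/s
w_3 = (6.6 − 3.7)/2 = 1.45 m; q_3 = 0.63 × 0.86 × 1.45 = 0.7856 m³/s
w_4 = (8.2 − 5.0)/2 = 1.6 m; q_4 = 0.66 × 1.38 × 1.6 = 1.457 m³/s
w_5 = (17.9 − 6.6)/2 = 5.65 m; q_5 = 0.69 × 1.39 × 5.65 = 5.419 m³/s
w_6 = (19.9 − 8.2)/2 = 5.85 m; q_6 = 0.56 × 0.72 × 5.85 = 2.359 m³/s
w_7 = (19.9 − 17.9)/2 = 1 m; q_7 = 0.58 × 0.36 × 1 = 0.2088 m³/s
Q = Σ qᵢ = 11.03 m³/s

11.0 m³/s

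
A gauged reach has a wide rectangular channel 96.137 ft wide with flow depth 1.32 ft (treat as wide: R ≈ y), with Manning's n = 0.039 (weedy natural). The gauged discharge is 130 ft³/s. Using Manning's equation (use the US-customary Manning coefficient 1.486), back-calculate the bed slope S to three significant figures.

A = b·y = 96.137 × 1.32 = 126.9 ft²
Wide channel: R ≈ y = 1.32 ft
S = (Q·n / (1.486·A·R^(2/3)))² = (130×0.039 / (1.486×126.9×1.203))² = 0.0004992

0.000499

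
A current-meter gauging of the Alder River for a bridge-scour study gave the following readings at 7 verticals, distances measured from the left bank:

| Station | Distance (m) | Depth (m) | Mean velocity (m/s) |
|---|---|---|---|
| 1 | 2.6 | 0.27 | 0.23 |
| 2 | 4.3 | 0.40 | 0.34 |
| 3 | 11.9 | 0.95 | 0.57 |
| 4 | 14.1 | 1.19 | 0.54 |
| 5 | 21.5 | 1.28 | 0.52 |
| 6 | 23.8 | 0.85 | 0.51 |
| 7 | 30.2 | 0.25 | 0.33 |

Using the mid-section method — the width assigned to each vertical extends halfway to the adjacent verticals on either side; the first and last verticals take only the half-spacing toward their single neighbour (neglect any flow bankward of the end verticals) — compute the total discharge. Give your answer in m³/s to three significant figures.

11.8 m³/s

w_1 = (4.3 − 2.6)/2 = 0.85 m; q_1 = 0.23 × 0.27 × 0.85 = 0.05279 m³/s
w_2 = (11.9 − 2.6)/2 = 4.65 m; q_2 = 0.34 × 0.40 × 4.65 = 0.6324 m³/s
w_3 = (14.1 − 4.3)/2 = 4.9 m; q_3 = 0.57 × 0.95 × 4.9 = 2.653 m³/s
w_4 = (21.5 − 11.9)/2 = 4.8 m; q_4 = 0.54 × 1.19 × 4.8 = 3.084 m³/s
w_5 = (23.8 − 14.1)/2 = 4.85 m; q_5 = 0.52 × 1.28 × 4.85 = 3.228 m³/s
w_6 = (30.2 − 21.5)/2 = 4.35 m; q_6 = 0.51 × 0.85 × 4.35 = 1.886 m³/s
w_7 = (30.2 − 23.8)/2 = 3.2 m; q_7 = 0.33 × 0.25 × 3.2 = 0.2640 m³/s
Q = Σ qᵢ = 11.80 m³/s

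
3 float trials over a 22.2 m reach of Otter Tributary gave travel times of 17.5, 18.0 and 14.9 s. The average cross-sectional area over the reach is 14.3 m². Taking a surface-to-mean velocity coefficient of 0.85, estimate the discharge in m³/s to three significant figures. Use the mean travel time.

16.1 m³/s

t̄ = (17.5 + 18.0 + 14.9) / 3 = 16.8 s
v_surface = L / t̄ = 22.2 / 16.8 = 1.321 m/s
v_mean = 0.85 × 1.321 = 1.123 m/s
Q = A × v_mean = 14.3 × 1.123 = 16.06 m³/s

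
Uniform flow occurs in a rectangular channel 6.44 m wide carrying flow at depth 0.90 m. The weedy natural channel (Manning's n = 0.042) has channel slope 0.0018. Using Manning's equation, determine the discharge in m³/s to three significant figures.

A = b·y = 6.44 × 0.90 = 5.796 m²
P = b + 2y = 6.44 + 2×0.90 = 8.240 m
R = A/P = 5.796/8.240 = 0.7034 m
Q = (1/n)·A·R^(2/3)·S^(1/2) = (1/0.042) × 5.796 × 0.7034^(2/3) × 0.0018^(1/2) = 4.631 m³/s

4.63 m³/s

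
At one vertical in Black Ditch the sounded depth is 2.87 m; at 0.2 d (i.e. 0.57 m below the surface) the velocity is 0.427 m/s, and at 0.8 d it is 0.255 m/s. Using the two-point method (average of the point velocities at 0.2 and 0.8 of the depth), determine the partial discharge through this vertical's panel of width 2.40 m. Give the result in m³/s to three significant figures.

2.35 m³/s

v̄ = (0.427 + 0.255) / 2 = 0.3410 m/s
q = v̄ × d × w = 0.3410 × 2.87 × 2.40 = 2.349 m³/s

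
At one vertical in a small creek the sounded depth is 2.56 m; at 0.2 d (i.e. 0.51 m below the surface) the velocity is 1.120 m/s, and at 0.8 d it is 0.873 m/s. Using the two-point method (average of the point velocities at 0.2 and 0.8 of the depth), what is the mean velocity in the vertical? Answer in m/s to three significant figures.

0.997 m/s

v̄ = (1.120 + 0.873) / 2 = 0.9965 m/s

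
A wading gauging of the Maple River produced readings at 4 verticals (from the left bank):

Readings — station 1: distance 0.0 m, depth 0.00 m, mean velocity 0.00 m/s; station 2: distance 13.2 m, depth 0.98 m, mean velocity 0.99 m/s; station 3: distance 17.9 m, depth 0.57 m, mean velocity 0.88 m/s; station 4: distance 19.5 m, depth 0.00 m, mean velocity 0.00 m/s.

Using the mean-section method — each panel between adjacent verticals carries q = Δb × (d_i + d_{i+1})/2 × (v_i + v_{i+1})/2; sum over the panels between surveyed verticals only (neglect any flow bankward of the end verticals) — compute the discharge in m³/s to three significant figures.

6.81 m³/s

Panel 1-2: Δb = 13.2 m, d̄ = (0.00+0.98)/2 = 0.49, v̄ = (0.00+0.99)/2 = 0.495 → q = 13.2×0.49×0.495 = 3.202 m³/s
Panel 2-3: Δb = 4.7 m, d̄ = (0.98+0.57)/2 = 0.775, v̄ = (0.99+0.88)/2 = 0.935 → q = 4.7×0.775×0.935 = 3.406 m³/s
Panel 3-4: Δb = 1.6 m, d̄ = (0.57+0.00)/2 = 0.285, v̄ = (0.88+0.00)/2 = 0.44 → q = 1.6×0.285×0.44 = 0.2006 m³/s
Q = Σ q = 6.808 m³/s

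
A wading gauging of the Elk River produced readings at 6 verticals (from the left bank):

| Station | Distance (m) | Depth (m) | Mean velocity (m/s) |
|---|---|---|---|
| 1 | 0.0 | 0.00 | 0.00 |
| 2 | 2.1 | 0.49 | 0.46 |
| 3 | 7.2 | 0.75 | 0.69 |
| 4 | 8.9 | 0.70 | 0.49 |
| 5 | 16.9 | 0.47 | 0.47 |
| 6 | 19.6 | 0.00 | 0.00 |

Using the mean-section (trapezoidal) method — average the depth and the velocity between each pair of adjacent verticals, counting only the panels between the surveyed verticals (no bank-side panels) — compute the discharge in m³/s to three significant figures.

Panel 1-2: Δb = 2.1 m, d̄ = (0.00+0.49)/2 = 0.245, v̄ = (0.00+0.46)/2 = 0.23 → q = 2.1×0.245×0.23 = 0.1183 m³/s
Panel 2-3: Δb = 5.1 m, d̄ = (0.49+0.75)/2 = 0.62, v̄ = (0.46+0.69)/2 = 0.575 → q = 5.1×0.62×0.575 = 1.818 m³/s
Panel 3-4: Δb = 1.7 m, d̄ = (0.75+0.70)/2 = 0.725, v̄ = (0.69+0.49)/2 = 0.59 → q = 1.7×0.725×0.59 = 0.7272 m³/s
Panel 4-5: Δb = 8 m, d̄ = (0.70+0.47)/2 = 0.585, v̄ = (0.49+0.47)/2 = 0.48 → q = 8×0.585×0.48 = 2.246 m³/s
Panel 5-6: Δb = 2.7 m, d̄ = (0.47+0.00)/2 = 0.235, v̄ = (0.47+0.00)/2 = 0.235 → q = 2.7×0.235×0.235 = 0.1491 m³/s
Q = Σ q = 5.059 m³/s

5.06 m³/s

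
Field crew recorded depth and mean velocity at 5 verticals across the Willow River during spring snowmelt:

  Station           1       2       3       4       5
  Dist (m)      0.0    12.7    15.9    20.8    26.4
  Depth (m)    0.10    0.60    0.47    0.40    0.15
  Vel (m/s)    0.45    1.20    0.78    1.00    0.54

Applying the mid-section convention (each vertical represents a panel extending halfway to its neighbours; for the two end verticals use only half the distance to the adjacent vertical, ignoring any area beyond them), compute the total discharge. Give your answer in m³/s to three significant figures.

9.82 m³/s

w_1 = (12.7 − 0.0)/2 = 6.35 m; q_1 = 0.45 × 0.10 × 6.35 = 0.2858 m³/s
w_2 = (15.9 − 0.0)/2 = 7.95 m; q_2 = 1.20 × 0.60 × 7.95 = 5.724 m³/s
w_3 = (20.8 − 12.7)/2 = 4.05 m; q_3 = 0.78 × 0.47 × 4.05 = 1.485 m³/s
w_4 = (26.4 − 15.9)/2 = 5.25 m; q_4 = 1.00 × 0.40 × 5.25 = 2.100 m³/s
w_5 = (26.4 − 20.8)/2 = 2.8 m; q_5 = 0.54 × 0.15 × 2.8 = 0.2268 m³/s
Q = Σ qᵢ = 9.821 m³/s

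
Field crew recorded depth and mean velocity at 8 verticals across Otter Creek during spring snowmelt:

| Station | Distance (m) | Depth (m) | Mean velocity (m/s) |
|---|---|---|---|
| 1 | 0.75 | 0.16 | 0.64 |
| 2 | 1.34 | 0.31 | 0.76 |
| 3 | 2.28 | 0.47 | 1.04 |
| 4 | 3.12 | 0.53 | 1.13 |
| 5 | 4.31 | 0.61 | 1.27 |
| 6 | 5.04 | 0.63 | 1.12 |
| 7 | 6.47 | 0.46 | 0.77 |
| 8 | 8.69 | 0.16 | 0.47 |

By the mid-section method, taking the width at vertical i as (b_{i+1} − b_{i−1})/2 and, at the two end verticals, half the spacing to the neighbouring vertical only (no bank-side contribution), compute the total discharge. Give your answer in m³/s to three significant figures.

3.49 m³/s

w_1 = (1.34 − 0.75)/2 = 0.295 m; q_1 = 0.64 × 0.16 × 0.295 = 0.03021 m³/s
w_2 = (2.28 − 0.75)/2 = 0.765 m; q_2 = 0.76 × 0.31 × 0.765 = 0.1802 m³/s
w_3 = (3.12 − 1.34)/2 = 0.89 m; q_3 = 1.04 × 0.47 × 0.89 = 0.4350 m³/s
w_4 = (4.31 − 2.28)/2 = 1.015 m; q_4 = 1.13 × 0.53 × 1.015 = 0.6079 m³/s
w_5 = (5.04 − 3.12)/2 = 0.96 m; q_5 = 1.27 × 0.61 × 0.96 = 0.7437 m³/s
w_6 = (6.47 − 4.31)/2 = 1.08 m; q_6 = 1.12 × 0.63 × 1.08 = 0.7620 m³/s
w_7 = (8.69 − 5.04)/2 = 1.825 m; q_7 = 0.77 × 0.46 × 1.825 = 0.6464 m³/s
w_8 = (8.69 − 6.47)/2 = 1.11 m; q_8 = 0.47 × 0.16 × 1.11 = 0.08347 m³/s
Q = Σ qᵢ = 3.489 m³/s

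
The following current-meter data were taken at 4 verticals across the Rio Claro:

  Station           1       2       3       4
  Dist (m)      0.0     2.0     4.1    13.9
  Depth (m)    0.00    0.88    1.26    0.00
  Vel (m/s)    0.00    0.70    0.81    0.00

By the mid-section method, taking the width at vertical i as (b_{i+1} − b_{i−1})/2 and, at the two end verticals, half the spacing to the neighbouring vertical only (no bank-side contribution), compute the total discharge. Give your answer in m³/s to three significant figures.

7.34 m³/s

w_2 = (4.1 − 0.0)/2 = 2.05 m; q_2 = 0.70 × 0.88 × 2.05 = 1.263 m³/s
w_3 = (13.9 − 2.0)/2 = 5.95 m; q_3 = 0.81 × 1.26 × 5.95 = 6.073 m³/s
Stations 1, 4 contribute zero (depth or velocity is 0).
Q = Σ qᵢ = 7.335 m³/s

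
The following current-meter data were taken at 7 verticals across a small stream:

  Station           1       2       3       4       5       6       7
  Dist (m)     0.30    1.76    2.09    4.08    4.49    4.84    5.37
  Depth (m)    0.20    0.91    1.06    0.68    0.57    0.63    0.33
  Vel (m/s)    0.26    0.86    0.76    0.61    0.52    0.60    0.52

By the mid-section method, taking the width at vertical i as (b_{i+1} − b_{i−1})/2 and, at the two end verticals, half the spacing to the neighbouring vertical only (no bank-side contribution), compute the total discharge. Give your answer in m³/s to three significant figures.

2.50 m³/s

w_1 = (1.76 − 0.30)/2 = 0.73 m; q_1 = 0.26 × 0.20 × 0.73 = 0.03796 m³/s
w_2 = (2.09 − 0.30)/2 = 0.895 m; q_2 = 0.86 × 0.91 × 0.895 = 0.7004 m³/s
w_3 = (4.08 − 1.76)/2 = 1.16 m; q_3 = 0.76 × 1.06 × 1.16 = 0.9345 m³/s
w_4 = (4.49 − 2.09)/2 = 1.2 m; q_4 = 0.61 × 0.68 × 1.2 = 0.4978 m³/s
w_5 = (4.84 − 4.08)/2 = 0.38 m; q_5 = 0.52 × 0.57 × 0.38 = 0.1126 m³/s
w_6 = (5.37 − 4.49)/2 = 0.44 m; q_6 = 0.60 × 0.63 × 0.44 = 0.1663 m³/s
w_7 = (5.37 − 4.84)/2 = 0.265 m; q_7 = 0.52 × 0.33 × 0.265 = 0.04547 m³/s
Q = Σ qᵢ = 2.495 m³/s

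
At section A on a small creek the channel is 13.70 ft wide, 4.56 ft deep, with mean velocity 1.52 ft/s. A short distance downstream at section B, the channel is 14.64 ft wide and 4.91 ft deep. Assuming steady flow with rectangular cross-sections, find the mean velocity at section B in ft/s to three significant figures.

1.32 ft/s

Q = A₁V₁ = (13.70×4.56) × 1.52 = 94.96 ft³/s
A₂ = 14.64 × 4.91 = 71.88 ft²
V₂ = Q/A₂ = 94.96/71.88 = 1.321 ft/s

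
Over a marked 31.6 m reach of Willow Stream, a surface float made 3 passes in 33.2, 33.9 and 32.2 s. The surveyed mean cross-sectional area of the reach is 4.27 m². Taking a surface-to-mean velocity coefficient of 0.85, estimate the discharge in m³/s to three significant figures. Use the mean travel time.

t̄ = (33.2 + 33.9 + 32.2) / 3 = 33.1 s
v_surface = L / t̄ = 31.6 / 33.1 = 0.9547 m/s
v_mean = 0.85 × 0.9547 = 0.8115 m/s
Q = A × v_mean = 4.27 × 0.8115 = 3.465 m³/s

3.47 m³/s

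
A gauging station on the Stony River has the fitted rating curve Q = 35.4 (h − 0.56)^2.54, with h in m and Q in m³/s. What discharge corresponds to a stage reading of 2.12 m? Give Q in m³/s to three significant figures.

110 m³/s

Q = 35.4 × (2.12 − 0.56)^2.54 = 35.4 × 1.56^2.54 = 109.5 m³/s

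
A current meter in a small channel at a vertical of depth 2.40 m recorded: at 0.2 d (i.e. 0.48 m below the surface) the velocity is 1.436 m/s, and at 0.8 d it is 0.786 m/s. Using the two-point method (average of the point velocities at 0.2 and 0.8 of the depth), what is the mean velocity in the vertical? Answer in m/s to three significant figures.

1.11 m/s

v̄ = (1.436 + 0.786) / 2 = 1.111 m/s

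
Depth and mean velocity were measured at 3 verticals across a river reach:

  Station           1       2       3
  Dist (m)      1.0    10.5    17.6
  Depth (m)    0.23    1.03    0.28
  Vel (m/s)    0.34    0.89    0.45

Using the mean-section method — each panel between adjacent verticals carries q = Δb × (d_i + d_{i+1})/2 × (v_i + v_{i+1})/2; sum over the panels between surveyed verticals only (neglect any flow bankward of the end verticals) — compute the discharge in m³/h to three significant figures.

24500 m³/h

Panel 1-2: Δb = 9.5 m, d̄ = (0.23+1.03)/2 = 0.63, v̄ = (0.34+0.89)/2 = 0.615 → q = 9.5×0.63×0.615 = 3.681 m³/s
Panel 2-3: Δb = 7.1 m, d̄ = (1.03+0.28)/2 = 0.655, v̄ = (0.89+0.45)/2 = 0.67 → q = 7.1×0.655×0.67 = 3.116 m³/s
Q = Σ q = 6.797 m³/s
= 6.797 × 3600 = 24470 m³/h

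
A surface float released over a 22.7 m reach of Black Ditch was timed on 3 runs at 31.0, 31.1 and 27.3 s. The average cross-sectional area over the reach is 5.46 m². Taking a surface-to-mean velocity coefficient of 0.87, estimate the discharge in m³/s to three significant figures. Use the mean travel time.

3.62 m³/s

t̄ = (31.0 + 31.1 + 27.3) / 3 = 29.8 s
v_surface = L / t̄ = 22.7 / 29.8 = 0.7617 m/s
v_mean = 0.87 × 0.7617 = 0.6627 m/s
Q = A × v_mean = 5.46 × 0.6627 = 3.618 m³/s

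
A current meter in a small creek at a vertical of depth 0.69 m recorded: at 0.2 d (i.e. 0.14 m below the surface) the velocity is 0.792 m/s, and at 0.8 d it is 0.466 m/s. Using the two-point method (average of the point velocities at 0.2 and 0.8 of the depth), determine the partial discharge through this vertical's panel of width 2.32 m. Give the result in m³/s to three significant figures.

1.01 m³/s

v̄ = (0.792 + 0.466) / 2 = 0.6290 m/s
q = v̄ × d × w = 0.6290 × 0.69 × 2.32 = 1.007 m³/s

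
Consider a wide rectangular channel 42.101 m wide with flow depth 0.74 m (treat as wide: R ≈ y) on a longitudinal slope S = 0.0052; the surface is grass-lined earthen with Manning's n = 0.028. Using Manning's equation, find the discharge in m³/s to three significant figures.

65.6 m³/s

A = b·y = 42.101 × 0.74 = 31.15 m²
Wide channel: R ≈ y = 0.74 m
Q = (1/n)·A·R^(2/3)·S^(1/2) = (1/0.028) × 31.15 × 0.7400^(2/3) × 0.0052^(1/2) = 65.64 m³/s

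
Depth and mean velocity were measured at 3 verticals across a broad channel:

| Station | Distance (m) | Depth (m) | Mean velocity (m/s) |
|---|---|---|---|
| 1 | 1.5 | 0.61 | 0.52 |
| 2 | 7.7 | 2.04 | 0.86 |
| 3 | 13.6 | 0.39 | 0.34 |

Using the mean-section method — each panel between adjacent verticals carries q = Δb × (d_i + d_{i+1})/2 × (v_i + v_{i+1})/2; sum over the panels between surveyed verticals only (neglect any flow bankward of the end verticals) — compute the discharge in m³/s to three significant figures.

Panel 1-2: Δb = 6.2 m, d̄ = (0.61+2.04)/2 = 1.325, v̄ = (0.52+0.86)/2 = 0.69 → q = 6.2×1.325×0.69 = 5.668 m³/s
Panel 2-3: Δb = 5.9 m, d̄ = (2.04+0.39)/2 = 1.215, v̄ = (0.86+0.34)/2 = 0.6 → q = 5.9×1.215×0.6 = 4.301 m³/s
Q = Σ q = 9.969 m³/s

9.97 m³/s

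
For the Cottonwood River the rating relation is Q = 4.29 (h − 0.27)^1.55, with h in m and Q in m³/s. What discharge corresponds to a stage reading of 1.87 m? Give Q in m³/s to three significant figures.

Q = 4.29 × (1.87 − 0.27)^1.55 = 4.29 × 1.6^1.55 = 8.889 m³/s

8.89 m³/s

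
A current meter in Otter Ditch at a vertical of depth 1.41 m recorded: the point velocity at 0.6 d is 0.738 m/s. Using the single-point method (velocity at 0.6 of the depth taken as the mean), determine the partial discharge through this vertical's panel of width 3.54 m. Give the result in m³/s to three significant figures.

v̄ = v₀.₆ = 0.738 m/s
q = v̄ × d × w = 0.7380 × 1.41 × 3.54 = 3.684 m³/s

3.68 m³/s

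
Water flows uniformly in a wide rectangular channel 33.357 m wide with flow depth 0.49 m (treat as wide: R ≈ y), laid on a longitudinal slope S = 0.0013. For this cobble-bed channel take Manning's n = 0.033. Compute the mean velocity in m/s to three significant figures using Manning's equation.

0.679 m/s

A = b·y = 33.357 × 0.49 = 16.34 m²
Wide channel: R ≈ y = 0.49 m
Q = (1/n)·A·R^(2/3)·S^(1/2) = (1/0.033) × 16.34 × 0.4900^(2/3) × 0.0013^(1/2) = 11.10 m³/s
V = Q/A = 11.10/16.34 = 0.6791 m/s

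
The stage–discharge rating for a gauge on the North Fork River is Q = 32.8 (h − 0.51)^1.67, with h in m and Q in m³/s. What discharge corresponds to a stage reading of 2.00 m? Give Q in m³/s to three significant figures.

63.8 m³/s

Q = 32.8 × (2.00 − 0.51)^1.67 = 32.8 × 1.49^1.67 = 63.84 m³/s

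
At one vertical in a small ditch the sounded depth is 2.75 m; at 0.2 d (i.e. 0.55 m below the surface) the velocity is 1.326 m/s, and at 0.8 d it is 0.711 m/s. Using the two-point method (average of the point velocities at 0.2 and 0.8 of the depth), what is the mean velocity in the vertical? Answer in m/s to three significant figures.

v̄ = (1.326 + 0.711) / 2 = 1.019 m/s

1.02 m/s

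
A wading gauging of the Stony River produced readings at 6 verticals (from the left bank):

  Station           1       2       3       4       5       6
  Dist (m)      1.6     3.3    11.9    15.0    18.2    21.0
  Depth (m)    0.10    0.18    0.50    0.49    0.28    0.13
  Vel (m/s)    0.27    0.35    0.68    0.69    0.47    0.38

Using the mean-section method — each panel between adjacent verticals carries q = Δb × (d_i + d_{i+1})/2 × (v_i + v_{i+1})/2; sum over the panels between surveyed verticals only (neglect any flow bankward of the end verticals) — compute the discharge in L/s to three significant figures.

3590 L/s

Panel 1-2: Δb = 1.7 m, d̄ = (0.10+0.18)/2 = 0.14, v̄ = (0.27+0.35)/2 = 0.31 → q = 1.7×0.14×0.31 = 0.07378 m³/s
Panel 2-3: Δb = 8.6 m, d̄ = (0.18+0.50)/2 = 0.34, v̄ = (0.35+0.68)/2 = 0.515 → q = 8.6×0.34×0.515 = 1.506 m³/s
Panel 3-4: Δb = 3.1 m, d̄ = (0.50+0.49)/2 = 0.495, v̄ = (0.68+0.69)/2 = 0.685 → q = 3.1×0.495×0.685 = 1.051 m³/s
Panel 4-5: Δb = 3.2 m, d̄ = (0.49+0.28)/2 = 0.385, v̄ = (0.69+0.47)/2 = 0.58 → q = 3.2×0.385×0.58 = 0.7146 m³/s
Panel 5-6: Δb = 2.8 m, d̄ = (0.28+0.13)/2 = 0.205, v̄ = (0.47+0.38)/2 = 0.425 → q = 2.8×0.205×0.425 = 0.2440 m³/s
Q = Σ q = 3.589 m³/s
= 3.589 × 1000 = 3589 L/s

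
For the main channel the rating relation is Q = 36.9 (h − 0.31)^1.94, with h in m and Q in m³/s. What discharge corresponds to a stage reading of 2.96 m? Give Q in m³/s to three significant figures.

Q = 36.9 × (2.96 − 0.31)^1.94 = 36.9 × 2.65^1.94 = 244.4 m³/s

244 m³/s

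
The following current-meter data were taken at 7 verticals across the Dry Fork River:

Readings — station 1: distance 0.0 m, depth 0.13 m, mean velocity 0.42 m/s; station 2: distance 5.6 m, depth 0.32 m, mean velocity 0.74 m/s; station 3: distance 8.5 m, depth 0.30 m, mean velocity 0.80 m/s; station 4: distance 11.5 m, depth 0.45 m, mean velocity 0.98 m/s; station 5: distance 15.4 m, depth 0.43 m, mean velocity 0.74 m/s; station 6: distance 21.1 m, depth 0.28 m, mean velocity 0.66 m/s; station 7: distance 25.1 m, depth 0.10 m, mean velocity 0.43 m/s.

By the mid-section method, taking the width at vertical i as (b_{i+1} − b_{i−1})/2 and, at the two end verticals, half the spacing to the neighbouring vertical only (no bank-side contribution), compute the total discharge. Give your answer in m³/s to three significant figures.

w_1 = (5.6 − 0.0)/2 = 2.8 m; q_1 = 0.42 × 0.13 × 2.8 = 0.1529 m³/s
w_2 = (8.5 − 0.0)/2 = 4.25 m; q_2 = 0.74 × 0.32 × 4.25 = 1.006 m³/s
w_3 = (11.5 − 5.6)/2 = 2.95 m; q_3 = 0.80 × 0.30 × 2.95 = 0.7080 m³/s
w_4 = (15.4 − 8.5)/2 = 3.45 m; q_4 = 0.98 × 0.45 × 3.45 = 1.521 m³/s
w_5 = (21.1 − 11.5)/2 = 4.8 m; q_5 = 0.74 × 0.43 × 4.8 = 1.527 m³/s
w_6 = (25.1 − 15.4)/2 = 4.85 m; q_6 = 0.66 × 0.28 × 4.85 = 0.8963 m³/s
w_7 = (25.1 − 21.1)/2 = 2 m; q_7 = 0.43 × 0.10 × 2 = 0.08600 m³/s
Q = Σ qᵢ = 5.898 m³/s

5.90 m³/s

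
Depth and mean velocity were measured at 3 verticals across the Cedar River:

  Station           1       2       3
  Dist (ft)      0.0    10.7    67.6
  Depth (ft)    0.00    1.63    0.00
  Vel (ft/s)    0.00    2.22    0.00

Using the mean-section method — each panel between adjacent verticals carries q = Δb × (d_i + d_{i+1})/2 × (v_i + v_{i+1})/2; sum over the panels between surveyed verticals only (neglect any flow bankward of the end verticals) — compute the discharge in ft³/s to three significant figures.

Panel 1-2: Δb = 10.7 ft, d̄ = (0.00+1.63)/2 = 0.815, v̄ = (0.00+2.22)/2 = 1.11 → q = 10.7×0.815×1.11 = 9.680 ft³/s
Panel 2-3: Δb = 56.9 ft, d̄ = (1.63+0.00)/2 = 0.815, v̄ = (2.22+0.00)/2 = 1.11 → q = 56.9×0.815×1.11 = 51.47 ft³/s
Q = Σ q = 61.15 ft³/s

61.2 ft³/s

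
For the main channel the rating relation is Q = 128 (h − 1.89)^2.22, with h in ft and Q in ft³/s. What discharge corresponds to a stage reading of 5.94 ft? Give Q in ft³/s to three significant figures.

2860 ft³/s

Q = 128 × (5.94 − 1.89)^2.22 = 128 × 4.05^2.22 = 2856 ft³/s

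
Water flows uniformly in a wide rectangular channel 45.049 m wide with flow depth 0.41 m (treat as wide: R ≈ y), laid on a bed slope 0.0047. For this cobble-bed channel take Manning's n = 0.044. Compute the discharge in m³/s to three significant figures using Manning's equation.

A = b·y = 45.049 × 0.41 = 18.47 m²
Wide channel: R ≈ y = 0.41 m
Q = (1/n)·A·R^(2/3)·S^(1/2) = (1/0.044) × 18.47 × 0.4100^(2/3) × 0.0047^(1/2) = 15.88 m³/s

15.9 m³/s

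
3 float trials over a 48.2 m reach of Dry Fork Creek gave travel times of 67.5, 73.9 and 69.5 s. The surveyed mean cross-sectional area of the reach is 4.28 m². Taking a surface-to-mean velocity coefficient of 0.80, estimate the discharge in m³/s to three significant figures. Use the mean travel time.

2.35 m³/s

t̄ = (67.5 + 73.9 + 69.5) / 3 = 70.3 s
v_surface = L / t̄ = 48.2 / 70.3 = 0.6856 m/s
v_mean = 0.80 × 0.6856 = 0.5485 m/s
Q = A × v_mean = 4.28 × 0.5485 = 2.348 m³/s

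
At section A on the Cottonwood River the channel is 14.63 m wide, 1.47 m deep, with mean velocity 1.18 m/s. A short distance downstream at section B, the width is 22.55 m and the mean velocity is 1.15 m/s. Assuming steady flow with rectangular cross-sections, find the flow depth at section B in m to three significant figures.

Q = A₁V₁ = (14.63×1.47) × 1.18 = 25.38 m³/s
d₂ = Q/(b₂ V₂) = 25.38/(22.55×1.15) = 0.9786 m

0.979 m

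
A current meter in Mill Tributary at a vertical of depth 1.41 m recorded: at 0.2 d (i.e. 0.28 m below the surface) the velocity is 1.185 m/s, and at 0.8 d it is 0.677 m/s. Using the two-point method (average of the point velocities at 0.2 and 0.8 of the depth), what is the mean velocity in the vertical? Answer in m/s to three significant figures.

v̄ = (1.185 + 0.677) / 2 = 0.9310 m/s

0.931 m/s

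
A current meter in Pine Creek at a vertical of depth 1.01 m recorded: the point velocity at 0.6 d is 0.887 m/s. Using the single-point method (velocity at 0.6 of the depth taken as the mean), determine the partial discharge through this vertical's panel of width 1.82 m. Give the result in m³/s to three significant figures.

1.63 m³/s

v̄ = v₀.₆ = 0.887 m/s
q = v̄ × d × w = 0.8870 × 1.01 × 1.82 = 1.630 m³/s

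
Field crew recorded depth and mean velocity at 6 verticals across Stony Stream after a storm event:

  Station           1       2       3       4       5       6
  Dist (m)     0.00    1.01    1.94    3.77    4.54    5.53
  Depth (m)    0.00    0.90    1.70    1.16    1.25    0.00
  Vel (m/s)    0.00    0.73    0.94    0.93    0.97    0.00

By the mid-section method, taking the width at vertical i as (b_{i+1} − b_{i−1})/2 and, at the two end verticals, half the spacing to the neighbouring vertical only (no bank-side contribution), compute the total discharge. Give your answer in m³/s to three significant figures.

w_2 = (1.94 − 0.00)/2 = 0.97 m; q_2 = 0.73 × 0.90 × 0.97 = 0.6373 m³/s
w_3 = (3.77 − 1.01)/2 = 1.38 m; q_3 = 0.94 × 1.70 × 1.38 = 2.205 m³/s
w_4 = (4.54 − 1.94)/2 = 1.3 m; q_4 = 0.93 × 1.16 × 1.3 = 1.402 m³/s
w_5 = (5.53 − 3.77)/2 = 0.88 m; q_5 = 0.97 × 1.25 × 0.88 = 1.067 m³/s
Stations 1, 6 contribute zero (depth or velocity is 0).
Q = Σ qᵢ = 5.312 m³/s

5.31 m³/s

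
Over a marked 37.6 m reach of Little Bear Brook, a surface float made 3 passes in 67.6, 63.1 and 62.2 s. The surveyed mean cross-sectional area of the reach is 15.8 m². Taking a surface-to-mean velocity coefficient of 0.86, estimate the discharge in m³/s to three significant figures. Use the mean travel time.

7.95 m³/s

t̄ = (67.6 + 63.1 + 62.2) / 3 = 64.3 s
v_surface = L / t̄ = 37.6 / 64.3 = 0.5848 m/s
v_mean = 0.86 × 0.5848 = 0.5029 m/s
Q = A × v_mean = 15.8 × 0.5029 = 7.946 m³/s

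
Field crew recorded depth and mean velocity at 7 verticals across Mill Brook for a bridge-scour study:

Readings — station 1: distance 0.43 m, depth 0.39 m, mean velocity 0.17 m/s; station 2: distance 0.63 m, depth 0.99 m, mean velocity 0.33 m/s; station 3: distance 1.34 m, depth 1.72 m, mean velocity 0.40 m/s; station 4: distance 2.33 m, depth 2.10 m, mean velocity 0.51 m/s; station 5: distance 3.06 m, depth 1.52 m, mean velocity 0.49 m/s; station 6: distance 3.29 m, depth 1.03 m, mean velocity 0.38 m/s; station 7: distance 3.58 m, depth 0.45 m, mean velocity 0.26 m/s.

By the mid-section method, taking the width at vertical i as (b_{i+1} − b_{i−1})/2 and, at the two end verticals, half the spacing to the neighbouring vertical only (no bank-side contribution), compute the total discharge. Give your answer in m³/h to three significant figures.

7690 m³/h

w_1 = (0.63 − 0.43)/2 = 0.1 m; q_1 = 0.17 × 0.39 × 0.1 = 0.006630 m³/s
w_2 = (1.34 − 0.43)/2 = 0.455 m; q_2 = 0.33 × 0.99 × 0.455 = 0.1486 m³/s
w_3 = (2.33 − 0.63)/2 = 0.85 m; q_3 = 0.40 × 1.72 × 0.85 = 0.5848 m³/s
w_4 = (3.06 − 1.34)/2 = 0.86 m; q_4 = 0.51 × 2.10 × 0.86 = 0.9211 m³/s
w_5 = (3.29 − 2.33)/2 = 0.48 m; q_5 = 0.49 × 1.52 × 0.48 = 0.3575 m³/s
w_6 = (3.58 − 3.06)/2 = 0.26 m; q_6 = 0.38 × 1.03 × 0.26 = 0.1018 m³/s
w_7 = (3.58 − 3.29)/2 = 0.145 m; q_7 = 0.26 × 0.45 × 0.145 = 0.01697 m³/s
Q = Σ qᵢ = 2.137 m³/s
= 2.137 × 3600 = 7695 m³/h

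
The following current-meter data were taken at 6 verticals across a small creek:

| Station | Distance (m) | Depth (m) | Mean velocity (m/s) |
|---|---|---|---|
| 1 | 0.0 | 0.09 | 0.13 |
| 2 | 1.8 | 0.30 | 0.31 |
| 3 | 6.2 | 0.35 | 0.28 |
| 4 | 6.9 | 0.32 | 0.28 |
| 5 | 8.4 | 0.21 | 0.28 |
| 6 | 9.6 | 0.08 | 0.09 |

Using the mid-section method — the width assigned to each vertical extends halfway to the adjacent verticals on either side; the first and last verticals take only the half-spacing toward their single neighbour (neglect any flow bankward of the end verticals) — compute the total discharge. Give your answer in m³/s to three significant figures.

0.731 m³/s

w_1 = (1.8 − 0.0)/2 = 0.9 m; q_1 = 0.13 × 0.09 × 0.9 = 0.01053 m³/s
w_2 = (6.2 − 0.0)/2 = 3.1 m; q_2 = 0.31 × 0.30 × 3.1 = 0.2883 m³/s
w_3 = (6.9 − 1.8)/2 = 2.55 m; q_3 = 0.28 × 0.35 × 2.55 = 0.2499 m³/s
w_4 = (8.4 − 6.2)/2 = 1.1 m; q_4 = 0.28 × 0.32 × 1.1 = 0.09856 m³/s
w_5 = (9.6 − 6.9)/2 = 1.35 m; q_5 = 0.28 × 0.21 × 1.35 = 0.07938 m³/s
w_6 = (9.6 − 8.4)/2 = 0.6 m; q_6 = 0.09 × 0.08 × 0.6 = 0.004320 m³/s
Q = Σ qᵢ = 0.7310 m³/s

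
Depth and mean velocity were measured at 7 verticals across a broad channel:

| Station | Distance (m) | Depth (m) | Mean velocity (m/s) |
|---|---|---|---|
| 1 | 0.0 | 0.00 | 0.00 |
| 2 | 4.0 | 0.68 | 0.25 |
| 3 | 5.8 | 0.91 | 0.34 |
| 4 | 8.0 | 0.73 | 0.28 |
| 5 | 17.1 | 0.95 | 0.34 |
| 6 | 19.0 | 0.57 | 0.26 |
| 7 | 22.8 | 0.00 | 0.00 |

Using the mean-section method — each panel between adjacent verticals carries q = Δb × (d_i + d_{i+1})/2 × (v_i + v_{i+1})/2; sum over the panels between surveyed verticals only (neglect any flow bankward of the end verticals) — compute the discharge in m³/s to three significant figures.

4.10 m³/s

Panel 1-2: Δb = 4 m, d̄ = (0.00+0.68)/2 = 0.34, v̄ = (0.00+0.25)/2 = 0.125 → q = 4×0.34×0.125 = 0.1700 m³/s
Panel 2-3: Δb = 1.8 m, d̄ = (0.68+0.91)/2 = 0.795, v̄ = (0.25+0.34)/2 = 0.295 → q = 1.8×0.795×0.295 = 0.4221 m³/s
Panel 3-4: Δb = 2.2 m, d̄ = (0.91+0.73)/2 = 0.82, v̄ = (0.34+0.28)/2 = 0.31 → q = 2.2×0.82×0.31 = 0.5592 m³/s
Panel 4-5: Δb = 9.1 m, d̄ = (0.73+0.95)/2 = 0.84, v̄ = (0.28+0.34)/2 = 0.31 → q = 9.1×0.84×0.31 = 2.370 m³/s
Panel 5-6: Δb = 1.9 m, d̄ = (0.95+0.57)/2 = 0.76, v̄ = (0.34+0.26)/2 = 0.3 → q = 1.9×0.76×0.3 = 0.4332 m³/s
Panel 6-7: Δb = 3.8 m, d̄ = (0.57+0.00)/2 = 0.285, v̄ = (0.26+0.00)/2 = 0.13 → q = 3.8×0.285×0.13 = 0.1408 m³/s
Q = Σ q = 4.095 m³/s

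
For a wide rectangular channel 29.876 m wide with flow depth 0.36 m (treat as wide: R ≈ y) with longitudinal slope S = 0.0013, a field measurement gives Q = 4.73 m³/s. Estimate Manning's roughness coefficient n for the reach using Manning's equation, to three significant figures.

0.0415

A = b·y = 29.876 × 0.36 = 10.76 m²
Wide channel: R ≈ y = 0.36 m
n = (1/Q)·A·R^(2/3)·S^(1/2) = (1/4.73) × 10.76 × 0.5061 × 0.03606 = 0.04149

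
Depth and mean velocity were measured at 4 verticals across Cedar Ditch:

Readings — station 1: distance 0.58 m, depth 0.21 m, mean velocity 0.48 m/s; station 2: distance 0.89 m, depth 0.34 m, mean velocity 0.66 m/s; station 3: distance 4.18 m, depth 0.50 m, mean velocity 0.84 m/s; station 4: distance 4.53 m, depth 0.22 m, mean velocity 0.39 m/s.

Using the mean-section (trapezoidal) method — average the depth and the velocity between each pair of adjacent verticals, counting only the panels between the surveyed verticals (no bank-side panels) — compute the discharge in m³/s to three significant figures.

Panel 1-2: Δb = 0.31 m, d̄ = (0.21+0.34)/2 = 0.275, v̄ = (0.48+0.66)/2 = 0.57 → q = 0.31×0.275×0.57 = 0.04859 m³/s
Panel 2-3: Δb = 3.29 m, d̄ = (0.34+0.50)/2 = 0.42, v̄ = (0.66+0.84)/2 = 0.75 → q = 3.29×0.42×0.75 = 1.036 m³/s
Panel 3-4: Δb = 0.35 m, d̄ = (0.50+0.22)/2 = 0.36, v̄ = (0.84+0.39)/2 = 0.615 → q = 0.35×0.36×0.615 = 0.07749 m³/s
Q = Σ q = 1.162 m³/s

1.16 m³/s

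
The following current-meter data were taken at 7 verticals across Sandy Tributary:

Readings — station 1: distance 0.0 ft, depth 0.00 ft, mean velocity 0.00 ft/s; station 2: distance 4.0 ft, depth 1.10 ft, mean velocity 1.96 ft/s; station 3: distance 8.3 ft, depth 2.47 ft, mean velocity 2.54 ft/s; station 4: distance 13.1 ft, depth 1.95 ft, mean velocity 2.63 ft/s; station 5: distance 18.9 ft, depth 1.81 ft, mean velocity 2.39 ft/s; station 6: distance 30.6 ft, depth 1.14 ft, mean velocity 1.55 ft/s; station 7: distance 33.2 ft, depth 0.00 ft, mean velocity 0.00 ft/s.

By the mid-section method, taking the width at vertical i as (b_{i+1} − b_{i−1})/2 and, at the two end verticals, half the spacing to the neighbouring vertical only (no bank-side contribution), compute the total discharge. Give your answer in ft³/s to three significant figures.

w_2 = (8.3 − 0.0)/2 = 4.15 ft; q_2 = 1.96 × 1.10 × 4.15 = 8.947 ft³/s
w_3 = (13.1 − 4.0)/2 = 4.55 ft; q_3 = 2.54 × 2.47 × 4.55 = 28.55 ft³/s
w_4 = (18.9 − 8.3)/2 = 5.3 ft; q_4 = 2.63 × 1.95 × 5.3 = 27.18 ft³/s
w_5 = (30.6 − 13.1)/2 = 8.75 ft; q_5 = 2.39 × 1.81 × 8.75 = 37.85 ft³/s
w_6 = (33.2 − 18.9)/2 = 7.15 ft; q_6 = 1.55 × 1.14 × 7.15 = 12.63 ft³/s
Stations 1, 7 contribute zero (depth or velocity is 0).
Q = Σ qᵢ = 115.2 ft³/s

115 ft³/s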